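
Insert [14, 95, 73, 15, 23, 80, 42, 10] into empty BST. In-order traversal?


Insert 14: root
Insert 95: R from 14
Insert 73: R from 14 -> L from 95
Insert 15: R from 14 -> L from 95 -> L from 73
Insert 23: R from 14 -> L from 95 -> L from 73 -> R from 15
Insert 80: R from 14 -> L from 95 -> R from 73
Insert 42: R from 14 -> L from 95 -> L from 73 -> R from 15 -> R from 23
Insert 10: L from 14

In-order: [10, 14, 15, 23, 42, 73, 80, 95]


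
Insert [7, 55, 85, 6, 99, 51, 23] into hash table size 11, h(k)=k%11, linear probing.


Insert 7: h=7 -> slot 7
Insert 55: h=0 -> slot 0
Insert 85: h=8 -> slot 8
Insert 6: h=6 -> slot 6
Insert 99: h=0, 1 probes -> slot 1
Insert 51: h=7, 2 probes -> slot 9
Insert 23: h=1, 1 probes -> slot 2

Table: [55, 99, 23, None, None, None, 6, 7, 85, 51, None]


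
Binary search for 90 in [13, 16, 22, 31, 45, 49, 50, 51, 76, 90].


Step 1: lo=0, hi=9, mid=4, val=45
Step 2: lo=5, hi=9, mid=7, val=51
Step 3: lo=8, hi=9, mid=8, val=76
Step 4: lo=9, hi=9, mid=9, val=90

Found at index 9


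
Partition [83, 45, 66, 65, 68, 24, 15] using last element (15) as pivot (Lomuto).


Pivot: 15
Place pivot at 0: [15, 45, 66, 65, 68, 24, 83]

Partitioned: [15, 45, 66, 65, 68, 24, 83]


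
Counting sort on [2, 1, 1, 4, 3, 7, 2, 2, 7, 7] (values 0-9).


Input: [2, 1, 1, 4, 3, 7, 2, 2, 7, 7]
Counts: [0, 2, 3, 1, 1, 0, 0, 3, 0, 0]

Sorted: [1, 1, 2, 2, 2, 3, 4, 7, 7, 7]


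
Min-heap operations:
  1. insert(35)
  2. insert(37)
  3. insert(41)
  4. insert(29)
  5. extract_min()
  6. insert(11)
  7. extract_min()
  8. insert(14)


insert(35) -> [35]
insert(37) -> [35, 37]
insert(41) -> [35, 37, 41]
insert(29) -> [29, 35, 41, 37]
extract_min()->29, [35, 37, 41]
insert(11) -> [11, 35, 41, 37]
extract_min()->11, [35, 37, 41]
insert(14) -> [14, 35, 41, 37]

Final heap: [14, 35, 41, 37]


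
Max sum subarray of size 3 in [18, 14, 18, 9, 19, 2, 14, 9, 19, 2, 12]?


[0:3]: 50
[1:4]: 41
[2:5]: 46
[3:6]: 30
[4:7]: 35
[5:8]: 25
[6:9]: 42
[7:10]: 30
[8:11]: 33

Max: 50 at [0:3]


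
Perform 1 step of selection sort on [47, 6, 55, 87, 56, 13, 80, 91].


Initial: [47, 6, 55, 87, 56, 13, 80, 91]
Step 1: min=6 at 1
  Swap: [6, 47, 55, 87, 56, 13, 80, 91]

After 1 step: [6, 47, 55, 87, 56, 13, 80, 91]


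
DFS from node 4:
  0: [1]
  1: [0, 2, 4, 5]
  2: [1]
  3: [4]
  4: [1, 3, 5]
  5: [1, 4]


Visit 4, push [5, 3, 1]
Visit 1, push [5, 2, 0]
Visit 0, push []
Visit 2, push []
Visit 5, push []
Visit 3, push []

DFS order: [4, 1, 0, 2, 5, 3]


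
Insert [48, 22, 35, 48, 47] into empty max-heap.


Insert 48: [48]
Insert 22: [48, 22]
Insert 35: [48, 22, 35]
Insert 48: [48, 48, 35, 22]
Insert 47: [48, 48, 35, 22, 47]

Final heap: [48, 48, 35, 22, 47]


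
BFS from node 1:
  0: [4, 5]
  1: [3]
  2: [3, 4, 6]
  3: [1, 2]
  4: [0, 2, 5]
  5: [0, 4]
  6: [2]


Visit 1, enqueue [3]
Visit 3, enqueue [2]
Visit 2, enqueue [4, 6]
Visit 4, enqueue [0, 5]
Visit 6, enqueue []
Visit 0, enqueue []
Visit 5, enqueue []

BFS order: [1, 3, 2, 4, 6, 0, 5]


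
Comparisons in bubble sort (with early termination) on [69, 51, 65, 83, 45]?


Algorithm: bubble sort (with early termination)
Input: [69, 51, 65, 83, 45]
Sorted: [45, 51, 65, 69, 83]

10


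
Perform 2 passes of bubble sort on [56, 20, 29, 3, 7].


Initial: [56, 20, 29, 3, 7]
Pass 1: [20, 29, 3, 7, 56] (4 swaps)
Pass 2: [20, 3, 7, 29, 56] (2 swaps)

After 2 passes: [20, 3, 7, 29, 56]


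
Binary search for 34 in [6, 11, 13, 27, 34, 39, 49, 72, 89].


Step 1: lo=0, hi=8, mid=4, val=34

Found at index 4


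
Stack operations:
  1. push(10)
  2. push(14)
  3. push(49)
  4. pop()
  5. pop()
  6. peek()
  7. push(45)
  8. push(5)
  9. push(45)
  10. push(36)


push(10) -> [10]
push(14) -> [10, 14]
push(49) -> [10, 14, 49]
pop()->49, [10, 14]
pop()->14, [10]
peek()->10
push(45) -> [10, 45]
push(5) -> [10, 45, 5]
push(45) -> [10, 45, 5, 45]
push(36) -> [10, 45, 5, 45, 36]

Final stack: [10, 45, 5, 45, 36]


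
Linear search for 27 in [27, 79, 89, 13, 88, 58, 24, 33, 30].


i=0: 27==27 found!

Found at 0, 1 comps


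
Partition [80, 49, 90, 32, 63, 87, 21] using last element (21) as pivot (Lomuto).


Pivot: 21
Place pivot at 0: [21, 49, 90, 32, 63, 87, 80]

Partitioned: [21, 49, 90, 32, 63, 87, 80]


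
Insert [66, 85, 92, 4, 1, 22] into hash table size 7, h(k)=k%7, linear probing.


Insert 66: h=3 -> slot 3
Insert 85: h=1 -> slot 1
Insert 92: h=1, 1 probes -> slot 2
Insert 4: h=4 -> slot 4
Insert 1: h=1, 4 probes -> slot 5
Insert 22: h=1, 5 probes -> slot 6

Table: [None, 85, 92, 66, 4, 1, 22]


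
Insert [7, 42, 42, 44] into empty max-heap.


Insert 7: [7]
Insert 42: [42, 7]
Insert 42: [42, 7, 42]
Insert 44: [44, 42, 42, 7]

Final heap: [44, 42, 42, 7]


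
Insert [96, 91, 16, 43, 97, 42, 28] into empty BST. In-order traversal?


Insert 96: root
Insert 91: L from 96
Insert 16: L from 96 -> L from 91
Insert 43: L from 96 -> L from 91 -> R from 16
Insert 97: R from 96
Insert 42: L from 96 -> L from 91 -> R from 16 -> L from 43
Insert 28: L from 96 -> L from 91 -> R from 16 -> L from 43 -> L from 42

In-order: [16, 28, 42, 43, 91, 96, 97]


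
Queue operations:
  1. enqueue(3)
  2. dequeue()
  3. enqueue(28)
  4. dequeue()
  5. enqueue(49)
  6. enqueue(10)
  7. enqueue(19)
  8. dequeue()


enqueue(3) -> [3]
dequeue()->3, []
enqueue(28) -> [28]
dequeue()->28, []
enqueue(49) -> [49]
enqueue(10) -> [49, 10]
enqueue(19) -> [49, 10, 19]
dequeue()->49, [10, 19]

Final queue: [10, 19]


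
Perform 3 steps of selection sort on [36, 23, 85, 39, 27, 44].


Initial: [36, 23, 85, 39, 27, 44]
Step 1: min=23 at 1
  Swap: [23, 36, 85, 39, 27, 44]
Step 2: min=27 at 4
  Swap: [23, 27, 85, 39, 36, 44]
Step 3: min=36 at 4
  Swap: [23, 27, 36, 39, 85, 44]

After 3 steps: [23, 27, 36, 39, 85, 44]


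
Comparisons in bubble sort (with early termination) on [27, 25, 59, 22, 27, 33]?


Algorithm: bubble sort (with early termination)
Input: [27, 25, 59, 22, 27, 33]
Sorted: [22, 25, 27, 27, 33, 59]

14


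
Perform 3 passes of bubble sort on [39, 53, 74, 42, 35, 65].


Initial: [39, 53, 74, 42, 35, 65]
Pass 1: [39, 53, 42, 35, 65, 74] (3 swaps)
Pass 2: [39, 42, 35, 53, 65, 74] (2 swaps)
Pass 3: [39, 35, 42, 53, 65, 74] (1 swaps)

After 3 passes: [39, 35, 42, 53, 65, 74]


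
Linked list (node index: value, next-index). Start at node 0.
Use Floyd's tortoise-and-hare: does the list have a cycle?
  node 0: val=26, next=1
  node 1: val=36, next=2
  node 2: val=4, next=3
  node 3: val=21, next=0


Floyd's tortoise (slow, +1) and hare (fast, +2):
  init: slow=0, fast=0
  step 1: slow=1, fast=2
  step 2: slow=2, fast=0
  step 3: slow=3, fast=2
  step 4: slow=0, fast=0
  slow == fast at node 0: cycle detected

Cycle: yes


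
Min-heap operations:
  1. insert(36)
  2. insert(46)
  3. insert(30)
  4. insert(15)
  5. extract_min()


insert(36) -> [36]
insert(46) -> [36, 46]
insert(30) -> [30, 46, 36]
insert(15) -> [15, 30, 36, 46]
extract_min()->15, [30, 46, 36]

Final heap: [30, 46, 36]


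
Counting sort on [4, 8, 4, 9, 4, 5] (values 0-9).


Input: [4, 8, 4, 9, 4, 5]
Counts: [0, 0, 0, 0, 3, 1, 0, 0, 1, 1]

Sorted: [4, 4, 4, 5, 8, 9]


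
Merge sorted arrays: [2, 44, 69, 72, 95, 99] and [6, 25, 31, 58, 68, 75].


Take 2 from A
Take 6 from B
Take 25 from B
Take 31 from B
Take 44 from A
Take 58 from B
Take 68 from B
Take 69 from A
Take 72 from A
Take 75 from B

Merged: [2, 6, 25, 31, 44, 58, 68, 69, 72, 75, 95, 99]


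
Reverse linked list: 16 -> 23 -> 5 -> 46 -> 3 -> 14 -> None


Step 1: curr=16, set curr.next=prev(None) | reversed so far: 16
Step 2: curr=23, set curr.next=prev(16) | reversed so far: 23 -> 16
Step 3: curr=5, set curr.next=prev(23) | reversed so far: 5 -> 23 -> 16
Step 4: curr=46, set curr.next=prev(5) | reversed so far: 46 -> 5 -> 23 -> 16
Step 5: curr=3, set curr.next=prev(46) | reversed so far: 3 -> 46 -> 5 -> 23 -> 16
Step 6: curr=14, set curr.next=prev(3) | reversed so far: 14 -> 3 -> 46 -> 5 -> 23 -> 16

14 -> 3 -> 46 -> 5 -> 23 -> 16 -> None


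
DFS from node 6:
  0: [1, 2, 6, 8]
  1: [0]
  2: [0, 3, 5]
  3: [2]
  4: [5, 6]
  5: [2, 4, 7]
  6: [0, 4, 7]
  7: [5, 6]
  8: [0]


Visit 6, push [7, 4, 0]
Visit 0, push [8, 2, 1]
Visit 1, push []
Visit 2, push [5, 3]
Visit 3, push []
Visit 5, push [7, 4]
Visit 4, push []
Visit 7, push []
Visit 8, push []

DFS order: [6, 0, 1, 2, 3, 5, 4, 7, 8]


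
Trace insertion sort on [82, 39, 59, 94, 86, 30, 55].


Initial: [82, 39, 59, 94, 86, 30, 55]
Insert 39: [39, 82, 59, 94, 86, 30, 55]
Insert 59: [39, 59, 82, 94, 86, 30, 55]
Insert 94: [39, 59, 82, 94, 86, 30, 55]
Insert 86: [39, 59, 82, 86, 94, 30, 55]
Insert 30: [30, 39, 59, 82, 86, 94, 55]
Insert 55: [30, 39, 55, 59, 82, 86, 94]

Sorted: [30, 39, 55, 59, 82, 86, 94]


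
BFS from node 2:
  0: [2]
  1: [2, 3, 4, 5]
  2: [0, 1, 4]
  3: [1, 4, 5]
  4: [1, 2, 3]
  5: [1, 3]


Visit 2, enqueue [0, 1, 4]
Visit 0, enqueue []
Visit 1, enqueue [3, 5]
Visit 4, enqueue []
Visit 3, enqueue []
Visit 5, enqueue []

BFS order: [2, 0, 1, 4, 3, 5]


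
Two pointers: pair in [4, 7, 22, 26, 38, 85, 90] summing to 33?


lo=0(4)+hi=6(90)=94
lo=0(4)+hi=5(85)=89
lo=0(4)+hi=4(38)=42
lo=0(4)+hi=3(26)=30
lo=1(7)+hi=3(26)=33

Yes: 7+26=33


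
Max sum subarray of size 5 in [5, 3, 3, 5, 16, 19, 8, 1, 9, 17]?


[0:5]: 32
[1:6]: 46
[2:7]: 51
[3:8]: 49
[4:9]: 53
[5:10]: 54

Max: 54 at [5:10]


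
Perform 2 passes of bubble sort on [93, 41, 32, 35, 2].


Initial: [93, 41, 32, 35, 2]
Pass 1: [41, 32, 35, 2, 93] (4 swaps)
Pass 2: [32, 35, 2, 41, 93] (3 swaps)

After 2 passes: [32, 35, 2, 41, 93]


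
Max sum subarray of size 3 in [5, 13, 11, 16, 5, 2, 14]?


[0:3]: 29
[1:4]: 40
[2:5]: 32
[3:6]: 23
[4:7]: 21

Max: 40 at [1:4]


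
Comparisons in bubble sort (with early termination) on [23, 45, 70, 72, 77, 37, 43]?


Algorithm: bubble sort (with early termination)
Input: [23, 45, 70, 72, 77, 37, 43]
Sorted: [23, 37, 43, 45, 70, 72, 77]

20


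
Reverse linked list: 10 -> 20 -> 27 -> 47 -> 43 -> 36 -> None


Step 1: curr=10, set curr.next=prev(None) | reversed so far: 10
Step 2: curr=20, set curr.next=prev(10) | reversed so far: 20 -> 10
Step 3: curr=27, set curr.next=prev(20) | reversed so far: 27 -> 20 -> 10
Step 4: curr=47, set curr.next=prev(27) | reversed so far: 47 -> 27 -> 20 -> 10
Step 5: curr=43, set curr.next=prev(47) | reversed so far: 43 -> 47 -> 27 -> 20 -> 10
Step 6: curr=36, set curr.next=prev(43) | reversed so far: 36 -> 43 -> 47 -> 27 -> 20 -> 10

36 -> 43 -> 47 -> 27 -> 20 -> 10 -> None


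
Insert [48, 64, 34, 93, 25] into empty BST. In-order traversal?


Insert 48: root
Insert 64: R from 48
Insert 34: L from 48
Insert 93: R from 48 -> R from 64
Insert 25: L from 48 -> L from 34

In-order: [25, 34, 48, 64, 93]


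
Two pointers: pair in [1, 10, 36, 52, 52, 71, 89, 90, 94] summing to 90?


lo=0(1)+hi=8(94)=95
lo=0(1)+hi=7(90)=91
lo=0(1)+hi=6(89)=90

Yes: 1+89=90


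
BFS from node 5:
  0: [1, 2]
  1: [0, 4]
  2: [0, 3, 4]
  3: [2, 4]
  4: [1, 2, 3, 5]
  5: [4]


Visit 5, enqueue [4]
Visit 4, enqueue [1, 2, 3]
Visit 1, enqueue [0]
Visit 2, enqueue []
Visit 3, enqueue []
Visit 0, enqueue []

BFS order: [5, 4, 1, 2, 3, 0]


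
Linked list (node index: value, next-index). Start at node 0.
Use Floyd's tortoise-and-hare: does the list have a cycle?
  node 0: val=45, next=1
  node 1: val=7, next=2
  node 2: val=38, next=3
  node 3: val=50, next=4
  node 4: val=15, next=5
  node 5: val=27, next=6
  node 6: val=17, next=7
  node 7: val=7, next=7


Floyd's tortoise (slow, +1) and hare (fast, +2):
  init: slow=0, fast=0
  step 1: slow=1, fast=2
  step 2: slow=2, fast=4
  step 3: slow=3, fast=6
  step 4: slow=4, fast=7
  step 5: slow=5, fast=7
  step 6: slow=6, fast=7
  step 7: slow=7, fast=7
  slow == fast at node 7: cycle detected

Cycle: yes


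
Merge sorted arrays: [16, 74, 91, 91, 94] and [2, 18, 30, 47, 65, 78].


Take 2 from B
Take 16 from A
Take 18 from B
Take 30 from B
Take 47 from B
Take 65 from B
Take 74 from A
Take 78 from B

Merged: [2, 16, 18, 30, 47, 65, 74, 78, 91, 91, 94]


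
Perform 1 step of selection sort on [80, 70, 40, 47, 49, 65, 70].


Initial: [80, 70, 40, 47, 49, 65, 70]
Step 1: min=40 at 2
  Swap: [40, 70, 80, 47, 49, 65, 70]

After 1 step: [40, 70, 80, 47, 49, 65, 70]


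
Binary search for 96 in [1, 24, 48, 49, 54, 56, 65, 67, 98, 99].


Step 1: lo=0, hi=9, mid=4, val=54
Step 2: lo=5, hi=9, mid=7, val=67
Step 3: lo=8, hi=9, mid=8, val=98

Not found


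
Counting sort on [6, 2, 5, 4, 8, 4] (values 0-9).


Input: [6, 2, 5, 4, 8, 4]
Counts: [0, 0, 1, 0, 2, 1, 1, 0, 1, 0]

Sorted: [2, 4, 4, 5, 6, 8]


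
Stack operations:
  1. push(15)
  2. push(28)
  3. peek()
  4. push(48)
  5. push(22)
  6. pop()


push(15) -> [15]
push(28) -> [15, 28]
peek()->28
push(48) -> [15, 28, 48]
push(22) -> [15, 28, 48, 22]
pop()->22, [15, 28, 48]

Final stack: [15, 28, 48]


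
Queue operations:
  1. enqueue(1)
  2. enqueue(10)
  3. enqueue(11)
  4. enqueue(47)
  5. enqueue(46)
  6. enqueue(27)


enqueue(1) -> [1]
enqueue(10) -> [1, 10]
enqueue(11) -> [1, 10, 11]
enqueue(47) -> [1, 10, 11, 47]
enqueue(46) -> [1, 10, 11, 47, 46]
enqueue(27) -> [1, 10, 11, 47, 46, 27]

Final queue: [1, 10, 11, 47, 46, 27]


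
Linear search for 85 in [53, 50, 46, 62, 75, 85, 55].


i=0: 53!=85
i=1: 50!=85
i=2: 46!=85
i=3: 62!=85
i=4: 75!=85
i=5: 85==85 found!

Found at 5, 6 comps


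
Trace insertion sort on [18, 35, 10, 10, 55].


Initial: [18, 35, 10, 10, 55]
Insert 35: [18, 35, 10, 10, 55]
Insert 10: [10, 18, 35, 10, 55]
Insert 10: [10, 10, 18, 35, 55]
Insert 55: [10, 10, 18, 35, 55]

Sorted: [10, 10, 18, 35, 55]


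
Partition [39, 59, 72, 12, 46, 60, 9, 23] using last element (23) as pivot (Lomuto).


Pivot: 23
  12 <= 23: swap -> [12, 59, 72, 39, 46, 60, 9, 23]
  9 <= 23: swap -> [12, 9, 72, 39, 46, 60, 59, 23]
Place pivot at 2: [12, 9, 23, 39, 46, 60, 59, 72]

Partitioned: [12, 9, 23, 39, 46, 60, 59, 72]


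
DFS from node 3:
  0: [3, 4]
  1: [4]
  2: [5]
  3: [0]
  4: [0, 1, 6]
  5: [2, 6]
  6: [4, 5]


Visit 3, push [0]
Visit 0, push [4]
Visit 4, push [6, 1]
Visit 1, push []
Visit 6, push [5]
Visit 5, push [2]
Visit 2, push []

DFS order: [3, 0, 4, 1, 6, 5, 2]


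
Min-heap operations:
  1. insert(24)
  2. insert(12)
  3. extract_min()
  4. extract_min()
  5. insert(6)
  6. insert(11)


insert(24) -> [24]
insert(12) -> [12, 24]
extract_min()->12, [24]
extract_min()->24, []
insert(6) -> [6]
insert(11) -> [6, 11]

Final heap: [6, 11]


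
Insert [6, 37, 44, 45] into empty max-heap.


Insert 6: [6]
Insert 37: [37, 6]
Insert 44: [44, 6, 37]
Insert 45: [45, 44, 37, 6]

Final heap: [45, 44, 37, 6]


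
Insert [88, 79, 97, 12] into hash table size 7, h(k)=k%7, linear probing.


Insert 88: h=4 -> slot 4
Insert 79: h=2 -> slot 2
Insert 97: h=6 -> slot 6
Insert 12: h=5 -> slot 5

Table: [None, None, 79, None, 88, 12, 97]


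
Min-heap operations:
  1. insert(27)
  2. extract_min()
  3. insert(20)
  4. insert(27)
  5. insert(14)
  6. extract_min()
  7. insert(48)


insert(27) -> [27]
extract_min()->27, []
insert(20) -> [20]
insert(27) -> [20, 27]
insert(14) -> [14, 27, 20]
extract_min()->14, [20, 27]
insert(48) -> [20, 27, 48]

Final heap: [20, 27, 48]


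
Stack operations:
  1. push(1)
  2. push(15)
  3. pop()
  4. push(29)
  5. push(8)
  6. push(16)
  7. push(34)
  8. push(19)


push(1) -> [1]
push(15) -> [1, 15]
pop()->15, [1]
push(29) -> [1, 29]
push(8) -> [1, 29, 8]
push(16) -> [1, 29, 8, 16]
push(34) -> [1, 29, 8, 16, 34]
push(19) -> [1, 29, 8, 16, 34, 19]

Final stack: [1, 29, 8, 16, 34, 19]


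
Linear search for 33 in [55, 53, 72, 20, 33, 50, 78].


i=0: 55!=33
i=1: 53!=33
i=2: 72!=33
i=3: 20!=33
i=4: 33==33 found!

Found at 4, 5 comps


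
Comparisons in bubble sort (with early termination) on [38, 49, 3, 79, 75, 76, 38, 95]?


Algorithm: bubble sort (with early termination)
Input: [38, 49, 3, 79, 75, 76, 38, 95]
Sorted: [3, 38, 38, 49, 75, 76, 79, 95]

25


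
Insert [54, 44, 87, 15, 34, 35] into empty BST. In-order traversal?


Insert 54: root
Insert 44: L from 54
Insert 87: R from 54
Insert 15: L from 54 -> L from 44
Insert 34: L from 54 -> L from 44 -> R from 15
Insert 35: L from 54 -> L from 44 -> R from 15 -> R from 34

In-order: [15, 34, 35, 44, 54, 87]


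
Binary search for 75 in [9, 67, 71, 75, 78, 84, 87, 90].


Step 1: lo=0, hi=7, mid=3, val=75

Found at index 3


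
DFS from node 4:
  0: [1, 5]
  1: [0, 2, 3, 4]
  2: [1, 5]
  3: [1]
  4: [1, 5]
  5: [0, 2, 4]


Visit 4, push [5, 1]
Visit 1, push [3, 2, 0]
Visit 0, push [5]
Visit 5, push [2]
Visit 2, push []
Visit 3, push []

DFS order: [4, 1, 0, 5, 2, 3]


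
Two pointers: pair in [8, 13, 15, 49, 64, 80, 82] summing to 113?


lo=0(8)+hi=6(82)=90
lo=1(13)+hi=6(82)=95
lo=2(15)+hi=6(82)=97
lo=3(49)+hi=6(82)=131
lo=3(49)+hi=5(80)=129
lo=3(49)+hi=4(64)=113

Yes: 49+64=113


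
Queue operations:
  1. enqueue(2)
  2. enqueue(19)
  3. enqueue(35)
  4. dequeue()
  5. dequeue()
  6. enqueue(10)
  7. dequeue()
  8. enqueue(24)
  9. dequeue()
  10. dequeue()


enqueue(2) -> [2]
enqueue(19) -> [2, 19]
enqueue(35) -> [2, 19, 35]
dequeue()->2, [19, 35]
dequeue()->19, [35]
enqueue(10) -> [35, 10]
dequeue()->35, [10]
enqueue(24) -> [10, 24]
dequeue()->10, [24]
dequeue()->24, []

Final queue: []


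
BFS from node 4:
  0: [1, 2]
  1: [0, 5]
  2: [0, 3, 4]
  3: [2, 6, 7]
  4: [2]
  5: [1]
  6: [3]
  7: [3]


Visit 4, enqueue [2]
Visit 2, enqueue [0, 3]
Visit 0, enqueue [1]
Visit 3, enqueue [6, 7]
Visit 1, enqueue [5]
Visit 6, enqueue []
Visit 7, enqueue []
Visit 5, enqueue []

BFS order: [4, 2, 0, 3, 1, 6, 7, 5]


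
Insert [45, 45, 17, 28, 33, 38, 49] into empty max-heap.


Insert 45: [45]
Insert 45: [45, 45]
Insert 17: [45, 45, 17]
Insert 28: [45, 45, 17, 28]
Insert 33: [45, 45, 17, 28, 33]
Insert 38: [45, 45, 38, 28, 33, 17]
Insert 49: [49, 45, 45, 28, 33, 17, 38]

Final heap: [49, 45, 45, 28, 33, 17, 38]


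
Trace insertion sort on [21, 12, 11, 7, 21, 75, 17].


Initial: [21, 12, 11, 7, 21, 75, 17]
Insert 12: [12, 21, 11, 7, 21, 75, 17]
Insert 11: [11, 12, 21, 7, 21, 75, 17]
Insert 7: [7, 11, 12, 21, 21, 75, 17]
Insert 21: [7, 11, 12, 21, 21, 75, 17]
Insert 75: [7, 11, 12, 21, 21, 75, 17]
Insert 17: [7, 11, 12, 17, 21, 21, 75]

Sorted: [7, 11, 12, 17, 21, 21, 75]


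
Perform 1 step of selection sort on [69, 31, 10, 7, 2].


Initial: [69, 31, 10, 7, 2]
Step 1: min=2 at 4
  Swap: [2, 31, 10, 7, 69]

After 1 step: [2, 31, 10, 7, 69]


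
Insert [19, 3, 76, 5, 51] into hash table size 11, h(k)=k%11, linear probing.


Insert 19: h=8 -> slot 8
Insert 3: h=3 -> slot 3
Insert 76: h=10 -> slot 10
Insert 5: h=5 -> slot 5
Insert 51: h=7 -> slot 7

Table: [None, None, None, 3, None, 5, None, 51, 19, None, 76]


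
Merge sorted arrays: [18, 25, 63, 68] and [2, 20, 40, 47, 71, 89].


Take 2 from B
Take 18 from A
Take 20 from B
Take 25 from A
Take 40 from B
Take 47 from B
Take 63 from A
Take 68 from A

Merged: [2, 18, 20, 25, 40, 47, 63, 68, 71, 89]


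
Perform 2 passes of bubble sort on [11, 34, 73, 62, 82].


Initial: [11, 34, 73, 62, 82]
Pass 1: [11, 34, 62, 73, 82] (1 swaps)
Pass 2: [11, 34, 62, 73, 82] (0 swaps)

After 2 passes: [11, 34, 62, 73, 82]


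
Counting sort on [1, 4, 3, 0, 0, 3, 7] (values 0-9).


Input: [1, 4, 3, 0, 0, 3, 7]
Counts: [2, 1, 0, 2, 1, 0, 0, 1, 0, 0]

Sorted: [0, 0, 1, 3, 3, 4, 7]


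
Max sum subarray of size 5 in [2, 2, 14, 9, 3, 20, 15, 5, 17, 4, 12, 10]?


[0:5]: 30
[1:6]: 48
[2:7]: 61
[3:8]: 52
[4:9]: 60
[5:10]: 61
[6:11]: 53
[7:12]: 48

Max: 61 at [2:7]


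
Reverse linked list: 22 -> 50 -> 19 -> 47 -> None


Step 1: curr=22, set curr.next=prev(None) | reversed so far: 22
Step 2: curr=50, set curr.next=prev(22) | reversed so far: 50 -> 22
Step 3: curr=19, set curr.next=prev(50) | reversed so far: 19 -> 50 -> 22
Step 4: curr=47, set curr.next=prev(19) | reversed so far: 47 -> 19 -> 50 -> 22

47 -> 19 -> 50 -> 22 -> None


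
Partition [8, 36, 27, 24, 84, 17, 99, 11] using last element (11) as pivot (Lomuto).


Pivot: 11
  8 <= 11: advance i (no swap)
Place pivot at 1: [8, 11, 27, 24, 84, 17, 99, 36]

Partitioned: [8, 11, 27, 24, 84, 17, 99, 36]


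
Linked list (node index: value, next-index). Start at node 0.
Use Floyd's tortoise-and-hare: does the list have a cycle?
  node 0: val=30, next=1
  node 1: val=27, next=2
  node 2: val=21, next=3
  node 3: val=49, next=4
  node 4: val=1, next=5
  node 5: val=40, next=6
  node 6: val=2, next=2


Floyd's tortoise (slow, +1) and hare (fast, +2):
  init: slow=0, fast=0
  step 1: slow=1, fast=2
  step 2: slow=2, fast=4
  step 3: slow=3, fast=6
  step 4: slow=4, fast=3
  step 5: slow=5, fast=5
  slow == fast at node 5: cycle detected

Cycle: yes


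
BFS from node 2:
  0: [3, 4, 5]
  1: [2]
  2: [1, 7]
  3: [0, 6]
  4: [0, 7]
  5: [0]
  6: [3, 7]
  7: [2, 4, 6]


Visit 2, enqueue [1, 7]
Visit 1, enqueue []
Visit 7, enqueue [4, 6]
Visit 4, enqueue [0]
Visit 6, enqueue [3]
Visit 0, enqueue [5]
Visit 3, enqueue []
Visit 5, enqueue []

BFS order: [2, 1, 7, 4, 6, 0, 3, 5]


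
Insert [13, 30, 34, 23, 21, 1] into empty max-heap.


Insert 13: [13]
Insert 30: [30, 13]
Insert 34: [34, 13, 30]
Insert 23: [34, 23, 30, 13]
Insert 21: [34, 23, 30, 13, 21]
Insert 1: [34, 23, 30, 13, 21, 1]

Final heap: [34, 23, 30, 13, 21, 1]


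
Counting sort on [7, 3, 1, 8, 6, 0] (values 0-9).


Input: [7, 3, 1, 8, 6, 0]
Counts: [1, 1, 0, 1, 0, 0, 1, 1, 1, 0]

Sorted: [0, 1, 3, 6, 7, 8]


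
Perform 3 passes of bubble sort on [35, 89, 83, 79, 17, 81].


Initial: [35, 89, 83, 79, 17, 81]
Pass 1: [35, 83, 79, 17, 81, 89] (4 swaps)
Pass 2: [35, 79, 17, 81, 83, 89] (3 swaps)
Pass 3: [35, 17, 79, 81, 83, 89] (1 swaps)

After 3 passes: [35, 17, 79, 81, 83, 89]


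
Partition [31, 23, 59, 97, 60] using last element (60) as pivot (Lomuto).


Pivot: 60
  31 <= 60: advance i (no swap)
  23 <= 60: advance i (no swap)
  59 <= 60: advance i (no swap)
Place pivot at 3: [31, 23, 59, 60, 97]

Partitioned: [31, 23, 59, 60, 97]


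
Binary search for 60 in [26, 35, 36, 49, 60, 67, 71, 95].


Step 1: lo=0, hi=7, mid=3, val=49
Step 2: lo=4, hi=7, mid=5, val=67
Step 3: lo=4, hi=4, mid=4, val=60

Found at index 4


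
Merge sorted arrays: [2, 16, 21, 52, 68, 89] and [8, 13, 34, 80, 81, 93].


Take 2 from A
Take 8 from B
Take 13 from B
Take 16 from A
Take 21 from A
Take 34 from B
Take 52 from A
Take 68 from A
Take 80 from B
Take 81 from B
Take 89 from A

Merged: [2, 8, 13, 16, 21, 34, 52, 68, 80, 81, 89, 93]


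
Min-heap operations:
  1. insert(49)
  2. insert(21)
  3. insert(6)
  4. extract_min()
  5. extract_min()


insert(49) -> [49]
insert(21) -> [21, 49]
insert(6) -> [6, 49, 21]
extract_min()->6, [21, 49]
extract_min()->21, [49]

Final heap: [49]


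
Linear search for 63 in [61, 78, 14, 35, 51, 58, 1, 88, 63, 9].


i=0: 61!=63
i=1: 78!=63
i=2: 14!=63
i=3: 35!=63
i=4: 51!=63
i=5: 58!=63
i=6: 1!=63
i=7: 88!=63
i=8: 63==63 found!

Found at 8, 9 comps


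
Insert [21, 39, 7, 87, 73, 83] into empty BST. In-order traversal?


Insert 21: root
Insert 39: R from 21
Insert 7: L from 21
Insert 87: R from 21 -> R from 39
Insert 73: R from 21 -> R from 39 -> L from 87
Insert 83: R from 21 -> R from 39 -> L from 87 -> R from 73

In-order: [7, 21, 39, 73, 83, 87]


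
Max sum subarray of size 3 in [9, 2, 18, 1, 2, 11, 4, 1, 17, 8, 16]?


[0:3]: 29
[1:4]: 21
[2:5]: 21
[3:6]: 14
[4:7]: 17
[5:8]: 16
[6:9]: 22
[7:10]: 26
[8:11]: 41

Max: 41 at [8:11]


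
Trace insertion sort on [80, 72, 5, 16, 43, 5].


Initial: [80, 72, 5, 16, 43, 5]
Insert 72: [72, 80, 5, 16, 43, 5]
Insert 5: [5, 72, 80, 16, 43, 5]
Insert 16: [5, 16, 72, 80, 43, 5]
Insert 43: [5, 16, 43, 72, 80, 5]
Insert 5: [5, 5, 16, 43, 72, 80]

Sorted: [5, 5, 16, 43, 72, 80]


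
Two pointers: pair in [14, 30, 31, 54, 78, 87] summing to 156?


lo=0(14)+hi=5(87)=101
lo=1(30)+hi=5(87)=117
lo=2(31)+hi=5(87)=118
lo=3(54)+hi=5(87)=141
lo=4(78)+hi=5(87)=165

No pair found


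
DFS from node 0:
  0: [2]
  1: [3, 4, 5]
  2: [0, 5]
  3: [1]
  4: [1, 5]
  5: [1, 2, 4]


Visit 0, push [2]
Visit 2, push [5]
Visit 5, push [4, 1]
Visit 1, push [4, 3]
Visit 3, push []
Visit 4, push []

DFS order: [0, 2, 5, 1, 3, 4]


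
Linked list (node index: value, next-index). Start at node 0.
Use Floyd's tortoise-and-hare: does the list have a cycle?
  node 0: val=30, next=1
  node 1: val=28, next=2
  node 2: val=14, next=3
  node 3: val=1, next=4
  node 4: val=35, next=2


Floyd's tortoise (slow, +1) and hare (fast, +2):
  init: slow=0, fast=0
  step 1: slow=1, fast=2
  step 2: slow=2, fast=4
  step 3: slow=3, fast=3
  slow == fast at node 3: cycle detected

Cycle: yes


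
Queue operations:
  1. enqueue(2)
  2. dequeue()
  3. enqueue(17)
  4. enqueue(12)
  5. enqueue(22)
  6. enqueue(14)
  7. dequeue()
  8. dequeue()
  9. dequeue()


enqueue(2) -> [2]
dequeue()->2, []
enqueue(17) -> [17]
enqueue(12) -> [17, 12]
enqueue(22) -> [17, 12, 22]
enqueue(14) -> [17, 12, 22, 14]
dequeue()->17, [12, 22, 14]
dequeue()->12, [22, 14]
dequeue()->22, [14]

Final queue: [14]


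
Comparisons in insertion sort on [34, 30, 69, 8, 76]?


Algorithm: insertion sort
Input: [34, 30, 69, 8, 76]
Sorted: [8, 30, 34, 69, 76]

6


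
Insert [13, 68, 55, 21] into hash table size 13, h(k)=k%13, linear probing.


Insert 13: h=0 -> slot 0
Insert 68: h=3 -> slot 3
Insert 55: h=3, 1 probes -> slot 4
Insert 21: h=8 -> slot 8

Table: [13, None, None, 68, 55, None, None, None, 21, None, None, None, None]


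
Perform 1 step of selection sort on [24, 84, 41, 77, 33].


Initial: [24, 84, 41, 77, 33]
Step 1: min=24 at 0
  Swap: [24, 84, 41, 77, 33]

After 1 step: [24, 84, 41, 77, 33]


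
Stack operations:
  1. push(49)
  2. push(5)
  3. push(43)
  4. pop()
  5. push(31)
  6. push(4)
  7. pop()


push(49) -> [49]
push(5) -> [49, 5]
push(43) -> [49, 5, 43]
pop()->43, [49, 5]
push(31) -> [49, 5, 31]
push(4) -> [49, 5, 31, 4]
pop()->4, [49, 5, 31]

Final stack: [49, 5, 31]


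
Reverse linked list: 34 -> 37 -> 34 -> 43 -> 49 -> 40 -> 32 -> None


Step 1: curr=34, set curr.next=prev(None) | reversed so far: 34
Step 2: curr=37, set curr.next=prev(34) | reversed so far: 37 -> 34
Step 3: curr=34, set curr.next=prev(37) | reversed so far: 34 -> 37 -> 34
Step 4: curr=43, set curr.next=prev(34) | reversed so far: 43 -> 34 -> 37 -> 34
Step 5: curr=49, set curr.next=prev(43) | reversed so far: 49 -> 43 -> 34 -> 37 -> 34
Step 6: curr=40, set curr.next=prev(49) | reversed so far: 40 -> 49 -> 43 -> 34 -> 37 -> 34
Step 7: curr=32, set curr.next=prev(40) | reversed so far: 32 -> 40 -> 49 -> 43 -> 34 -> 37 -> 34

32 -> 40 -> 49 -> 43 -> 34 -> 37 -> 34 -> None


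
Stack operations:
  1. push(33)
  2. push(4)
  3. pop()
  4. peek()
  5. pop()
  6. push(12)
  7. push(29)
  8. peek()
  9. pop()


push(33) -> [33]
push(4) -> [33, 4]
pop()->4, [33]
peek()->33
pop()->33, []
push(12) -> [12]
push(29) -> [12, 29]
peek()->29
pop()->29, [12]

Final stack: [12]


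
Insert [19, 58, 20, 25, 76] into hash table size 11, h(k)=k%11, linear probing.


Insert 19: h=8 -> slot 8
Insert 58: h=3 -> slot 3
Insert 20: h=9 -> slot 9
Insert 25: h=3, 1 probes -> slot 4
Insert 76: h=10 -> slot 10

Table: [None, None, None, 58, 25, None, None, None, 19, 20, 76]


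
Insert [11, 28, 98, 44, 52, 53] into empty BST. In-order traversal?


Insert 11: root
Insert 28: R from 11
Insert 98: R from 11 -> R from 28
Insert 44: R from 11 -> R from 28 -> L from 98
Insert 52: R from 11 -> R from 28 -> L from 98 -> R from 44
Insert 53: R from 11 -> R from 28 -> L from 98 -> R from 44 -> R from 52

In-order: [11, 28, 44, 52, 53, 98]


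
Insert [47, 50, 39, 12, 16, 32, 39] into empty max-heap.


Insert 47: [47]
Insert 50: [50, 47]
Insert 39: [50, 47, 39]
Insert 12: [50, 47, 39, 12]
Insert 16: [50, 47, 39, 12, 16]
Insert 32: [50, 47, 39, 12, 16, 32]
Insert 39: [50, 47, 39, 12, 16, 32, 39]

Final heap: [50, 47, 39, 12, 16, 32, 39]


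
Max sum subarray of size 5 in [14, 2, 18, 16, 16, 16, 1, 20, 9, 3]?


[0:5]: 66
[1:6]: 68
[2:7]: 67
[3:8]: 69
[4:9]: 62
[5:10]: 49

Max: 69 at [3:8]


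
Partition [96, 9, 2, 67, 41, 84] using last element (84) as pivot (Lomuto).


Pivot: 84
  9 <= 84: swap -> [9, 96, 2, 67, 41, 84]
  2 <= 84: swap -> [9, 2, 96, 67, 41, 84]
  67 <= 84: swap -> [9, 2, 67, 96, 41, 84]
  41 <= 84: swap -> [9, 2, 67, 41, 96, 84]
Place pivot at 4: [9, 2, 67, 41, 84, 96]

Partitioned: [9, 2, 67, 41, 84, 96]


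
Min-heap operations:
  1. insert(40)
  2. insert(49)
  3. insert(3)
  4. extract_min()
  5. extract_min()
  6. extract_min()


insert(40) -> [40]
insert(49) -> [40, 49]
insert(3) -> [3, 49, 40]
extract_min()->3, [40, 49]
extract_min()->40, [49]
extract_min()->49, []

Final heap: []


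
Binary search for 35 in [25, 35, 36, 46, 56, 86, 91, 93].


Step 1: lo=0, hi=7, mid=3, val=46
Step 2: lo=0, hi=2, mid=1, val=35

Found at index 1


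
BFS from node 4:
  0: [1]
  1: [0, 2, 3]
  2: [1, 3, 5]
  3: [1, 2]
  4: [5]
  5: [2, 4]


Visit 4, enqueue [5]
Visit 5, enqueue [2]
Visit 2, enqueue [1, 3]
Visit 1, enqueue [0]
Visit 3, enqueue []
Visit 0, enqueue []

BFS order: [4, 5, 2, 1, 3, 0]


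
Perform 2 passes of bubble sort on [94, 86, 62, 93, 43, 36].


Initial: [94, 86, 62, 93, 43, 36]
Pass 1: [86, 62, 93, 43, 36, 94] (5 swaps)
Pass 2: [62, 86, 43, 36, 93, 94] (3 swaps)

After 2 passes: [62, 86, 43, 36, 93, 94]


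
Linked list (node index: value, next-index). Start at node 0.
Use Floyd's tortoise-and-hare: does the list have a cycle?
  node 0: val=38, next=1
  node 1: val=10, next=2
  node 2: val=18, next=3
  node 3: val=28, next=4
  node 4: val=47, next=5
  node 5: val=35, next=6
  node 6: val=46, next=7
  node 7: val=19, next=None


Floyd's tortoise (slow, +1) and hare (fast, +2):
  init: slow=0, fast=0
  step 1: slow=1, fast=2
  step 2: slow=2, fast=4
  step 3: slow=3, fast=6
  step 4: fast 6->7->None, no cycle

Cycle: no


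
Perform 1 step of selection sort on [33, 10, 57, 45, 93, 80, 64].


Initial: [33, 10, 57, 45, 93, 80, 64]
Step 1: min=10 at 1
  Swap: [10, 33, 57, 45, 93, 80, 64]

After 1 step: [10, 33, 57, 45, 93, 80, 64]


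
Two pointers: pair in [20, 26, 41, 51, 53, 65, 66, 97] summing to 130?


lo=0(20)+hi=7(97)=117
lo=1(26)+hi=7(97)=123
lo=2(41)+hi=7(97)=138
lo=2(41)+hi=6(66)=107
lo=3(51)+hi=6(66)=117
lo=4(53)+hi=6(66)=119
lo=5(65)+hi=6(66)=131

No pair found


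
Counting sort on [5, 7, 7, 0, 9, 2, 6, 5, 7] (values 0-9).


Input: [5, 7, 7, 0, 9, 2, 6, 5, 7]
Counts: [1, 0, 1, 0, 0, 2, 1, 3, 0, 1]

Sorted: [0, 2, 5, 5, 6, 7, 7, 7, 9]


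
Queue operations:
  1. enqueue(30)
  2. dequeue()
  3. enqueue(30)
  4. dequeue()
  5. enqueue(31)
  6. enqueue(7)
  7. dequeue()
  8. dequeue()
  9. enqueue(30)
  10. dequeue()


enqueue(30) -> [30]
dequeue()->30, []
enqueue(30) -> [30]
dequeue()->30, []
enqueue(31) -> [31]
enqueue(7) -> [31, 7]
dequeue()->31, [7]
dequeue()->7, []
enqueue(30) -> [30]
dequeue()->30, []

Final queue: []


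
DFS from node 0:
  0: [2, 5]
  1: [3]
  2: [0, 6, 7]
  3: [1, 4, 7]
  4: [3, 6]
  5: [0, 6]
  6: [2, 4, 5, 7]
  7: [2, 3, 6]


Visit 0, push [5, 2]
Visit 2, push [7, 6]
Visit 6, push [7, 5, 4]
Visit 4, push [3]
Visit 3, push [7, 1]
Visit 1, push []
Visit 7, push []
Visit 5, push []

DFS order: [0, 2, 6, 4, 3, 1, 7, 5]


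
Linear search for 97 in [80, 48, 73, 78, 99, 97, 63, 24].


i=0: 80!=97
i=1: 48!=97
i=2: 73!=97
i=3: 78!=97
i=4: 99!=97
i=5: 97==97 found!

Found at 5, 6 comps


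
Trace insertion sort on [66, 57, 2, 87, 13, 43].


Initial: [66, 57, 2, 87, 13, 43]
Insert 57: [57, 66, 2, 87, 13, 43]
Insert 2: [2, 57, 66, 87, 13, 43]
Insert 87: [2, 57, 66, 87, 13, 43]
Insert 13: [2, 13, 57, 66, 87, 43]
Insert 43: [2, 13, 43, 57, 66, 87]

Sorted: [2, 13, 43, 57, 66, 87]


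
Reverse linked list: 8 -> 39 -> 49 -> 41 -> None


Step 1: curr=8, set curr.next=prev(None) | reversed so far: 8
Step 2: curr=39, set curr.next=prev(8) | reversed so far: 39 -> 8
Step 3: curr=49, set curr.next=prev(39) | reversed so far: 49 -> 39 -> 8
Step 4: curr=41, set curr.next=prev(49) | reversed so far: 41 -> 49 -> 39 -> 8

41 -> 49 -> 39 -> 8 -> None


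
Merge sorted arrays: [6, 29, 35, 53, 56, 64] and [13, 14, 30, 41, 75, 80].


Take 6 from A
Take 13 from B
Take 14 from B
Take 29 from A
Take 30 from B
Take 35 from A
Take 41 from B
Take 53 from A
Take 56 from A
Take 64 from A

Merged: [6, 13, 14, 29, 30, 35, 41, 53, 56, 64, 75, 80]


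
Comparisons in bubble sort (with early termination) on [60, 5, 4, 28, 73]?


Algorithm: bubble sort (with early termination)
Input: [60, 5, 4, 28, 73]
Sorted: [4, 5, 28, 60, 73]

9


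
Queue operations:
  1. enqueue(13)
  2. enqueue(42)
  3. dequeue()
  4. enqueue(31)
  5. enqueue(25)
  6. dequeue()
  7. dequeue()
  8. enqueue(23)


enqueue(13) -> [13]
enqueue(42) -> [13, 42]
dequeue()->13, [42]
enqueue(31) -> [42, 31]
enqueue(25) -> [42, 31, 25]
dequeue()->42, [31, 25]
dequeue()->31, [25]
enqueue(23) -> [25, 23]

Final queue: [25, 23]


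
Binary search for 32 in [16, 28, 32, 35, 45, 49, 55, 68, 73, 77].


Step 1: lo=0, hi=9, mid=4, val=45
Step 2: lo=0, hi=3, mid=1, val=28
Step 3: lo=2, hi=3, mid=2, val=32

Found at index 2


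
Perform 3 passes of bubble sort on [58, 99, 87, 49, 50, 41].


Initial: [58, 99, 87, 49, 50, 41]
Pass 1: [58, 87, 49, 50, 41, 99] (4 swaps)
Pass 2: [58, 49, 50, 41, 87, 99] (3 swaps)
Pass 3: [49, 50, 41, 58, 87, 99] (3 swaps)

After 3 passes: [49, 50, 41, 58, 87, 99]


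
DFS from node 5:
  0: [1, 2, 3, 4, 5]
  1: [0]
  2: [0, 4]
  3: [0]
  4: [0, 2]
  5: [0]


Visit 5, push [0]
Visit 0, push [4, 3, 2, 1]
Visit 1, push []
Visit 2, push [4]
Visit 4, push []
Visit 3, push []

DFS order: [5, 0, 1, 2, 4, 3]


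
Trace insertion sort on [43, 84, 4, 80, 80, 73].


Initial: [43, 84, 4, 80, 80, 73]
Insert 84: [43, 84, 4, 80, 80, 73]
Insert 4: [4, 43, 84, 80, 80, 73]
Insert 80: [4, 43, 80, 84, 80, 73]
Insert 80: [4, 43, 80, 80, 84, 73]
Insert 73: [4, 43, 73, 80, 80, 84]

Sorted: [4, 43, 73, 80, 80, 84]


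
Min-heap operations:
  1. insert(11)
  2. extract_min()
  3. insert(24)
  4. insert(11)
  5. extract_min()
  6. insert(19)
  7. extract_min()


insert(11) -> [11]
extract_min()->11, []
insert(24) -> [24]
insert(11) -> [11, 24]
extract_min()->11, [24]
insert(19) -> [19, 24]
extract_min()->19, [24]

Final heap: [24]


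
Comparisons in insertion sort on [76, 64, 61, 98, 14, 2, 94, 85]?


Algorithm: insertion sort
Input: [76, 64, 61, 98, 14, 2, 94, 85]
Sorted: [2, 14, 61, 64, 76, 85, 94, 98]

18


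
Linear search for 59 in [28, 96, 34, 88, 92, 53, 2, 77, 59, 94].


i=0: 28!=59
i=1: 96!=59
i=2: 34!=59
i=3: 88!=59
i=4: 92!=59
i=5: 53!=59
i=6: 2!=59
i=7: 77!=59
i=8: 59==59 found!

Found at 8, 9 comps


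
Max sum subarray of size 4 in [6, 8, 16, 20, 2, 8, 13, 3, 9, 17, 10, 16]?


[0:4]: 50
[1:5]: 46
[2:6]: 46
[3:7]: 43
[4:8]: 26
[5:9]: 33
[6:10]: 42
[7:11]: 39
[8:12]: 52

Max: 52 at [8:12]


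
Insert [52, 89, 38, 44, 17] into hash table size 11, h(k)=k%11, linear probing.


Insert 52: h=8 -> slot 8
Insert 89: h=1 -> slot 1
Insert 38: h=5 -> slot 5
Insert 44: h=0 -> slot 0
Insert 17: h=6 -> slot 6

Table: [44, 89, None, None, None, 38, 17, None, 52, None, None]


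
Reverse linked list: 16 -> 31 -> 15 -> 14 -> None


Step 1: curr=16, set curr.next=prev(None) | reversed so far: 16
Step 2: curr=31, set curr.next=prev(16) | reversed so far: 31 -> 16
Step 3: curr=15, set curr.next=prev(31) | reversed so far: 15 -> 31 -> 16
Step 4: curr=14, set curr.next=prev(15) | reversed so far: 14 -> 15 -> 31 -> 16

14 -> 15 -> 31 -> 16 -> None


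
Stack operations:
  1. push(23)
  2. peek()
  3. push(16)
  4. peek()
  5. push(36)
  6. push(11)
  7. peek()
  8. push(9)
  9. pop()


push(23) -> [23]
peek()->23
push(16) -> [23, 16]
peek()->16
push(36) -> [23, 16, 36]
push(11) -> [23, 16, 36, 11]
peek()->11
push(9) -> [23, 16, 36, 11, 9]
pop()->9, [23, 16, 36, 11]

Final stack: [23, 16, 36, 11]


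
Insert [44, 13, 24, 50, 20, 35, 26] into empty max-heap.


Insert 44: [44]
Insert 13: [44, 13]
Insert 24: [44, 13, 24]
Insert 50: [50, 44, 24, 13]
Insert 20: [50, 44, 24, 13, 20]
Insert 35: [50, 44, 35, 13, 20, 24]
Insert 26: [50, 44, 35, 13, 20, 24, 26]

Final heap: [50, 44, 35, 13, 20, 24, 26]


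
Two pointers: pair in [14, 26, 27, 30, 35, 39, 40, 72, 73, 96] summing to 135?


lo=0(14)+hi=9(96)=110
lo=1(26)+hi=9(96)=122
lo=2(27)+hi=9(96)=123
lo=3(30)+hi=9(96)=126
lo=4(35)+hi=9(96)=131
lo=5(39)+hi=9(96)=135

Yes: 39+96=135


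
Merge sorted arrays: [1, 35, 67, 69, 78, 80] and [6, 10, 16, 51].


Take 1 from A
Take 6 from B
Take 10 from B
Take 16 from B
Take 35 from A
Take 51 from B

Merged: [1, 6, 10, 16, 35, 51, 67, 69, 78, 80]


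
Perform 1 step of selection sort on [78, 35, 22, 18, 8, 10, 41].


Initial: [78, 35, 22, 18, 8, 10, 41]
Step 1: min=8 at 4
  Swap: [8, 35, 22, 18, 78, 10, 41]

After 1 step: [8, 35, 22, 18, 78, 10, 41]


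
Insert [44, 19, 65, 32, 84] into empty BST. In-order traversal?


Insert 44: root
Insert 19: L from 44
Insert 65: R from 44
Insert 32: L from 44 -> R from 19
Insert 84: R from 44 -> R from 65

In-order: [19, 32, 44, 65, 84]


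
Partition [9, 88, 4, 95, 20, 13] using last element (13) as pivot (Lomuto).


Pivot: 13
  9 <= 13: advance i (no swap)
  4 <= 13: swap -> [9, 4, 88, 95, 20, 13]
Place pivot at 2: [9, 4, 13, 95, 20, 88]

Partitioned: [9, 4, 13, 95, 20, 88]


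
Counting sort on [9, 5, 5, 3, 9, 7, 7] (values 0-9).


Input: [9, 5, 5, 3, 9, 7, 7]
Counts: [0, 0, 0, 1, 0, 2, 0, 2, 0, 2]

Sorted: [3, 5, 5, 7, 7, 9, 9]


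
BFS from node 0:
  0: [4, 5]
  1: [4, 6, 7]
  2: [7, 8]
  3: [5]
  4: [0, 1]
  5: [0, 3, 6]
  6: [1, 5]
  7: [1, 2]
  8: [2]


Visit 0, enqueue [4, 5]
Visit 4, enqueue [1]
Visit 5, enqueue [3, 6]
Visit 1, enqueue [7]
Visit 3, enqueue []
Visit 6, enqueue []
Visit 7, enqueue [2]
Visit 2, enqueue [8]
Visit 8, enqueue []

BFS order: [0, 4, 5, 1, 3, 6, 7, 2, 8]


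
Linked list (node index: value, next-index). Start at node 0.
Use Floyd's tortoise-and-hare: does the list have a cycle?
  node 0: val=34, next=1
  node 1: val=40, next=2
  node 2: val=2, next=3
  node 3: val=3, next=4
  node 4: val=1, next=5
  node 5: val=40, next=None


Floyd's tortoise (slow, +1) and hare (fast, +2):
  init: slow=0, fast=0
  step 1: slow=1, fast=2
  step 2: slow=2, fast=4
  step 3: fast 4->5->None, no cycle

Cycle: no


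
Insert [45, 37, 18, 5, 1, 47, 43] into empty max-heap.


Insert 45: [45]
Insert 37: [45, 37]
Insert 18: [45, 37, 18]
Insert 5: [45, 37, 18, 5]
Insert 1: [45, 37, 18, 5, 1]
Insert 47: [47, 37, 45, 5, 1, 18]
Insert 43: [47, 37, 45, 5, 1, 18, 43]

Final heap: [47, 37, 45, 5, 1, 18, 43]


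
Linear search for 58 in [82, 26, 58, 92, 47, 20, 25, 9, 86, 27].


i=0: 82!=58
i=1: 26!=58
i=2: 58==58 found!

Found at 2, 3 comps


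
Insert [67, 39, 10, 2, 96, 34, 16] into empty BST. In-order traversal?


Insert 67: root
Insert 39: L from 67
Insert 10: L from 67 -> L from 39
Insert 2: L from 67 -> L from 39 -> L from 10
Insert 96: R from 67
Insert 34: L from 67 -> L from 39 -> R from 10
Insert 16: L from 67 -> L from 39 -> R from 10 -> L from 34

In-order: [2, 10, 16, 34, 39, 67, 96]


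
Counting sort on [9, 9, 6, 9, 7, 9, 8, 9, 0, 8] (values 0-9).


Input: [9, 9, 6, 9, 7, 9, 8, 9, 0, 8]
Counts: [1, 0, 0, 0, 0, 0, 1, 1, 2, 5]

Sorted: [0, 6, 7, 8, 8, 9, 9, 9, 9, 9]


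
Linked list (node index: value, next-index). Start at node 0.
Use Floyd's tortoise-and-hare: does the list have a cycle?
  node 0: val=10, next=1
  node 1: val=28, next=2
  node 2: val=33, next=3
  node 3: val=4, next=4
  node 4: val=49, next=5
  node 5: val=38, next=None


Floyd's tortoise (slow, +1) and hare (fast, +2):
  init: slow=0, fast=0
  step 1: slow=1, fast=2
  step 2: slow=2, fast=4
  step 3: fast 4->5->None, no cycle

Cycle: no
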